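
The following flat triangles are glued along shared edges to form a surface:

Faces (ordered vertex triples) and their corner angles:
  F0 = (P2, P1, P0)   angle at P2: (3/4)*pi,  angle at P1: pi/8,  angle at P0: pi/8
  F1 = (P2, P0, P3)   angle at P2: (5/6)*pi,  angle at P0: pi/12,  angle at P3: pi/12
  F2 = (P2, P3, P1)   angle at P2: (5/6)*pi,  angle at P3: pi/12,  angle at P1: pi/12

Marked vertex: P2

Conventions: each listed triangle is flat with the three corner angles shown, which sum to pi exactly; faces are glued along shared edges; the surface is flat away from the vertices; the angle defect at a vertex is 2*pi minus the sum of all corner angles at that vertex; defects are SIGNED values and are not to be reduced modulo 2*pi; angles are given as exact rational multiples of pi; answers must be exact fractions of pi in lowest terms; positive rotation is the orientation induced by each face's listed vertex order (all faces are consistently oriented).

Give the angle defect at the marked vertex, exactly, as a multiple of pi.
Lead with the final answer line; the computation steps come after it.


Answer: defect(P2) = (-5/12)*pi

Sum of corner angles at P2: (29/12)*pi
defect = 2*pi - (29/12)*pi


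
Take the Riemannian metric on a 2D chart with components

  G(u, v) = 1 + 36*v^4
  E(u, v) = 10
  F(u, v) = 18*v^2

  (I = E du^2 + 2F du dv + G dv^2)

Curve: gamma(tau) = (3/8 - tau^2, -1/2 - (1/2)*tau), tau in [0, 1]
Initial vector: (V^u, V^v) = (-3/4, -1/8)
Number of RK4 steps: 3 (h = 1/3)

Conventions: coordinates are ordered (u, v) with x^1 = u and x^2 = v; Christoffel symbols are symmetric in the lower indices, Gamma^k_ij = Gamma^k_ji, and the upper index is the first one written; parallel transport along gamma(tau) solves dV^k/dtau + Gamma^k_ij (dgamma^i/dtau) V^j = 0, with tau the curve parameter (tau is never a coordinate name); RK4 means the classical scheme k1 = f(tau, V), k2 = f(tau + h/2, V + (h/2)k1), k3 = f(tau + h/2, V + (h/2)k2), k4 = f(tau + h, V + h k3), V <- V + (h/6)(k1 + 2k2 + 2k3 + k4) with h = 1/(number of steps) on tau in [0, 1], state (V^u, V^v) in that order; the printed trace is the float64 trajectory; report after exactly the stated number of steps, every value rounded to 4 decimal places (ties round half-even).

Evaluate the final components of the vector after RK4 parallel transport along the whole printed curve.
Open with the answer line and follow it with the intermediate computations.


Answer: V^u = -0.6901, V^v = -0.0645

gamma'(tau) = (-2*tau, -1/2); f(tau, V)^k = -Gamma^k_ij(gamma(tau)) gamma'^i(tau) V^j; h = 1/3; intermediate values shown to 6 dp
curve data and Christoffel symbols at the stage parameters:
  tau = 0.000000: gamma = (0.375000, -0.500000), gamma' = (0.000000, -0.500000); Gamma_uuu = 0.000000, Gamma_uuv = 0.000000, Gamma_uvv = -1.469388, Gamma_vuu = 0.000000, Gamma_vuv = 0.000000, Gamma_vvv = -0.734694
  tau = 0.166667: gamma = (0.347222, -0.583333), gamma' = (-0.333333, -0.500000); Gamma_uuu = 0.000000, Gamma_uuv = 0.000000, Gamma_uvv = -1.482171, Gamma_vuu = 0.000000, Gamma_vuv = 0.000000, Gamma_vvv = -1.008700
  tau = 0.333333: gamma = (0.263889, -0.666667), gamma' = (-0.666667, -0.500000); Gamma_uuu = 0.000000, Gamma_uuv = 0.000000, Gamma_uvv = -1.402597, Gamma_vuu = 0.000000, Gamma_vuv = 0.000000, Gamma_vvv = -1.246753
  tau = 0.500000: gamma = (0.125000, -0.750000), gamma' = (-1.000000, -0.500000); Gamma_uuu = 0.000000, Gamma_uuv = 0.000000, Gamma_uvv = -1.262235, Gamma_vuu = 0.000000, Gamma_vuv = 0.000000, Gamma_vvv = -1.420015
  tau = 0.666667: gamma = (-0.069444, -0.833333), gamma' = (-1.333333, -0.500000); Gamma_uuu = 0.000000, Gamma_uuv = 0.000000, Gamma_uvv = -1.096447, Gamma_vuu = 0.000000, Gamma_vuv = 0.000000, Gamma_vvv = -1.522843
  tau = 0.833333: gamma = (-0.319444, -0.916667), gamma' = (-1.666667, -0.500000); Gamma_uuu = 0.000000, Gamma_uuv = 0.000000, Gamma_uvv = -0.931719, Gamma_vuu = 0.000000, Gamma_vuv = 0.000000, Gamma_vvv = -1.565806
  tau = 1.000000: gamma = (-0.625000, -1.000000), gamma' = (-2.000000, -0.500000); Gamma_uuu = 0.000000, Gamma_uuv = 0.000000, Gamma_uvv = -0.782609, Gamma_vuu = 0.000000, Gamma_vuv = 0.000000, Gamma_vvv = -1.565217
step 0: V^u = -0.7500, V^v = -0.1250
step 1: k1 = (0.091837, 0.045918), k2 = (0.086964, 0.059184), k3 = (0.085326, 0.058069), k4 = (0.074088, 0.065856); V <- V + (h/6)(k1 + 2k2 + 2k3 + k4): V^u = -0.7216, V^v = -0.1058
step 2: k1 = (0.074171, 0.065930), k2 = (0.059814, 0.067290), k3 = (0.059670, 0.067129), k4 = (0.045714, 0.063492); V <- V + (h/6)(k1 + 2k2 + 2k3 + k4): V^u = -0.7017, V^v = -0.0836
step 3: k1 = (0.045852, 0.063683), k2 = (0.034018, 0.057170), k3 = (0.034524, 0.058020), k4 = (0.025160, 0.050319); V <- V + (h/6)(k1 + 2k2 + 2k3 + k4): V^u = -0.6901, V^v = -0.0645


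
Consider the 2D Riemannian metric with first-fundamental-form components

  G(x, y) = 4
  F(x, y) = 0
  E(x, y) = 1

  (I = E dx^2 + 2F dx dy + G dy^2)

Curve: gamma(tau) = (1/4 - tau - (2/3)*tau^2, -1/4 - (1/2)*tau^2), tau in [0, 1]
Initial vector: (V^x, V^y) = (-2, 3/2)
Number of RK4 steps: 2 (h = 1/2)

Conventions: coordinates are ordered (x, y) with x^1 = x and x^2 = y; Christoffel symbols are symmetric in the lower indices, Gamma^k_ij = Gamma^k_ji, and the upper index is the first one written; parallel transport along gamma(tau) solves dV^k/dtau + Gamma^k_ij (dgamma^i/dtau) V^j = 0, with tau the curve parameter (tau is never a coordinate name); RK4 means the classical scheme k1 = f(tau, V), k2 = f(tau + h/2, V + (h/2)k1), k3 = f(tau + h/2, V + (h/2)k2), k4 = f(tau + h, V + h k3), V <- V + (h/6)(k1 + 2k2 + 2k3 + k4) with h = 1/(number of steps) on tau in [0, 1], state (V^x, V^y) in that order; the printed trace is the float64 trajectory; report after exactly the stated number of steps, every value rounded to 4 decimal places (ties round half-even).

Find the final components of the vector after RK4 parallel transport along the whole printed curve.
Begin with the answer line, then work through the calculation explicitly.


Answer: V^x = -2.0000, V^y = 1.5000

gamma'(tau) = (-1 - (4/3)*tau, -tau); f(tau, V)^k = -Gamma^k_ij(gamma(tau)) gamma'^i(tau) V^j; h = 1/2; intermediate values shown to 6 dp
curve data and Christoffel symbols at the stage parameters:
  tau = 0.000000: gamma = (0.250000, -0.250000), gamma' = (-1.000000, 0.000000); Gamma_xxx = 0.000000, Gamma_xxy = 0.000000, Gamma_xyy = 0.000000, Gamma_yxx = 0.000000, Gamma_yxy = 0.000000, Gamma_yyy = 0.000000
  tau = 0.250000: gamma = (-0.041667, -0.281250), gamma' = (-1.333333, -0.250000); Gamma_xxx = 0.000000, Gamma_xxy = 0.000000, Gamma_xyy = 0.000000, Gamma_yxx = 0.000000, Gamma_yxy = 0.000000, Gamma_yyy = 0.000000
  tau = 0.500000: gamma = (-0.416667, -0.375000), gamma' = (-1.666667, -0.500000); Gamma_xxx = 0.000000, Gamma_xxy = 0.000000, Gamma_xyy = 0.000000, Gamma_yxx = 0.000000, Gamma_yxy = 0.000000, Gamma_yyy = 0.000000
  tau = 0.750000: gamma = (-0.875000, -0.531250), gamma' = (-2.000000, -0.750000); Gamma_xxx = 0.000000, Gamma_xxy = 0.000000, Gamma_xyy = 0.000000, Gamma_yxx = 0.000000, Gamma_yxy = 0.000000, Gamma_yyy = 0.000000
  tau = 1.000000: gamma = (-1.416667, -0.750000), gamma' = (-2.333333, -1.000000); Gamma_xxx = 0.000000, Gamma_xxy = 0.000000, Gamma_xyy = 0.000000, Gamma_yxx = 0.000000, Gamma_yxy = 0.000000, Gamma_yyy = 0.000000
step 0: V^x = -2.0000, V^y = 1.5000
step 1: k1 = (0.000000, 0.000000), k2 = (0.000000, 0.000000), k3 = (0.000000, 0.000000), k4 = (0.000000, 0.000000); V <- V + (h/6)(k1 + 2k2 + 2k3 + k4): V^x = -2.0000, V^y = 1.5000
step 2: k1 = (0.000000, 0.000000), k2 = (0.000000, 0.000000), k3 = (0.000000, 0.000000), k4 = (0.000000, 0.000000); V <- V + (h/6)(k1 + 2k2 + 2k3 + k4): V^x = -2.0000, V^y = 1.5000


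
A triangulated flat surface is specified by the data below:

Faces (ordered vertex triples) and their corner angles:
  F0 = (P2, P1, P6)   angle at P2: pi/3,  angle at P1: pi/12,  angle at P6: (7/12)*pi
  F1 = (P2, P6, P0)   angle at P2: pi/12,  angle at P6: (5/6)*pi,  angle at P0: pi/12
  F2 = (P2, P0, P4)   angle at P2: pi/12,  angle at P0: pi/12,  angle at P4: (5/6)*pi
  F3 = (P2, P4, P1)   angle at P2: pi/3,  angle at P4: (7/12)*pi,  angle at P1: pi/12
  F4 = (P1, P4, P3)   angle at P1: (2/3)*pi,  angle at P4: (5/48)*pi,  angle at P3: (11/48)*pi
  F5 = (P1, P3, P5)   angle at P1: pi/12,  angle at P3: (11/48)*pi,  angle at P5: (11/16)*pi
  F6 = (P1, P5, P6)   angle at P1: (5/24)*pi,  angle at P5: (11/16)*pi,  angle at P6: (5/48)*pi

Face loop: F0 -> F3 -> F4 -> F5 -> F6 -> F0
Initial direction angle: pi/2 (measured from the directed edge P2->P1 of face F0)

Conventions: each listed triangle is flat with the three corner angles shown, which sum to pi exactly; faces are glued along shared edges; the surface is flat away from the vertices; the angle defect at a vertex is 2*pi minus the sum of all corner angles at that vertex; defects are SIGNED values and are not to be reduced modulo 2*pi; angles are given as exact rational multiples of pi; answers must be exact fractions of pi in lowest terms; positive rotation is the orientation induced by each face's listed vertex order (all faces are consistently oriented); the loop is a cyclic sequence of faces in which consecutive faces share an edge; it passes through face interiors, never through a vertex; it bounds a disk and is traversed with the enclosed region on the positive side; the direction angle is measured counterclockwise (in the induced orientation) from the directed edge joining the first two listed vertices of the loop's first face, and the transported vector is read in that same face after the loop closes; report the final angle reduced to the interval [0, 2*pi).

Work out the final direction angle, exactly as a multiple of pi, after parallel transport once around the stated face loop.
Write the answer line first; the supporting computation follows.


Answer: final direction angle = (11/8)*pi

enclosed vertex P1: corner angles sum to (9/8)*pi, defect = 2*pi - (9/8)*pi = (7/8)*pi
the rotation equals the total enclosed defect, so the final angle is initial + defects (mod 2*pi)
final angle = pi/2 + (7/8)*pi = (11/8)*pi (mod 2*pi)


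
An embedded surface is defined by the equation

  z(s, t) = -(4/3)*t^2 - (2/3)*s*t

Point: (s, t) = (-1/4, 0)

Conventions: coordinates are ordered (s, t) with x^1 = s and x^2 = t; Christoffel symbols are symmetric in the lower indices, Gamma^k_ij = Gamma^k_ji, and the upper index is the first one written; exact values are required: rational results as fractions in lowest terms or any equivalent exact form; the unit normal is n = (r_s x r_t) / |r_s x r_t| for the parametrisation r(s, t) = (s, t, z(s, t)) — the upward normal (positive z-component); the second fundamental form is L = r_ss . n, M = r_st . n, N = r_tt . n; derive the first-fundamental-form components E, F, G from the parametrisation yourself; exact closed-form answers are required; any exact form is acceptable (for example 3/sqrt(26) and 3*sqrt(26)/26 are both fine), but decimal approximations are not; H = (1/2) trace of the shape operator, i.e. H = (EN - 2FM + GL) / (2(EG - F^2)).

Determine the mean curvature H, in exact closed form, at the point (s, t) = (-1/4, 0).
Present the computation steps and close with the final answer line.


z_s = 0, z_t = 1/6, z_ss = 0, z_st = -2/3, z_tt = -8/3
E = 1, F = 0, G = 37/36; answer radicand W^2 = 37/36
unnormalised second-form numerators: l = 0, m = -2/3, n = -8/3; L = l/sqrt(37/36), and similarly M = m/sqrt(W^2), N = n/sqrt(W^2)
H = (E*n - 2*F*m + G*l) / (2*(EG - F^2)*sqrt(W^2)); E*n - 2*F*m + G*l = -8/3, EG - F^2 = 37/36, so H = (-48/37)/sqrt(37/36)

Answer: H = -288*sqrt(37)/1369


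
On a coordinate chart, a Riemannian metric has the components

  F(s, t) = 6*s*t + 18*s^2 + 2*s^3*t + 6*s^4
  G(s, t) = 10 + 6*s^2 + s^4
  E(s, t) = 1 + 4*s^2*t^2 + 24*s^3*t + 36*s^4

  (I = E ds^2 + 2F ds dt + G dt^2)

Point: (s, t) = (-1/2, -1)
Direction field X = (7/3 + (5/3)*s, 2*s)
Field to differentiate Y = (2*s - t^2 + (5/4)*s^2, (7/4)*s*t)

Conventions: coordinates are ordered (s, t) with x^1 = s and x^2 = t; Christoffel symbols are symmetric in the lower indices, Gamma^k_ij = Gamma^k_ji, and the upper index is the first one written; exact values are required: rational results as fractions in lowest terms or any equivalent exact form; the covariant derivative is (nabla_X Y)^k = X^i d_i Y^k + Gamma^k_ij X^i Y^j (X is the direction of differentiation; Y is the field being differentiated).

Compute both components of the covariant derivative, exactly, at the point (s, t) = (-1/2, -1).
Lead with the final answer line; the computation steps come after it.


Answer: (nabla_X Y)^s = 235/152, (nabla_X Y)^t = 531/380

E = 29/4, F = 65/8, G = 185/16 at the point
E_s = -40, E_t = -5, F_s = -57/2, F_t = -13/4, G_s = -13/2, G_t = 0
EG - F^2 = 285/16;  g^inv = (16/285) * [[185/16, -65/8], [-65/8, 29/4]]
first-kind symbols [ij,l] = (1/2)(d_i g_jl + d_j g_il - d_l g_ij): [ss,s] = E_s/2 = -20, [ss,t] = F_s - E_t/2 = -26, [st,s] = E_t/2 = -5/2, [st,t] = G_s/2 = -13/4, [tt,s] = F_t - G_s/2 = 0, [tt,t] = G_t/2 = 0
Gamma^s_ij = (G*[ij,s] - F*[ij,t])/(EG - F^2), Gamma^t_ij = (E*[ij,t] - F*[ij,s])/(EG - F^2)
Gamma_sss = -64/57, Gamma_sst = -8/57, Gamma_stt = 0, Gamma_tss = -416/285, Gamma_tst = -52/285, Gamma_ttt = 0
X = (3/2, -1), Y = (-27/16, 7/8) at the point


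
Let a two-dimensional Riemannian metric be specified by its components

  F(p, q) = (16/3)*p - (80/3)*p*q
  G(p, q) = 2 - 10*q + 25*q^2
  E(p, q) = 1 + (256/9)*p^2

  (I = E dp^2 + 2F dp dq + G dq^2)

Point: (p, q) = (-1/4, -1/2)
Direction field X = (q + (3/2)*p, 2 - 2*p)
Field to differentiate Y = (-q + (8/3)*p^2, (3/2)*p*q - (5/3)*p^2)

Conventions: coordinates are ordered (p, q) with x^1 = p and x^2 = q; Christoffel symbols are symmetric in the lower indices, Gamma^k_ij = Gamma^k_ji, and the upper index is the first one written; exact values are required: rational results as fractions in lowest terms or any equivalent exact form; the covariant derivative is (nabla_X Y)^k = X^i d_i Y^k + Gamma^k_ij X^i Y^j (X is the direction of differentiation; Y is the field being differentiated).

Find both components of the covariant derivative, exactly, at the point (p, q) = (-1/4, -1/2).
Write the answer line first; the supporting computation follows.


Answer: (nabla_X Y)^p = -522/541, (nabla_X Y)^q = -102709/51936

E = 25/9, F = -14/3, G = 53/4 at the point
E_p = -128/9, E_q = 0, F_p = 56/3, F_q = 20/3, G_p = 0, G_q = -35
EG - F^2 = 541/36;  g^inv = (36/541) * [[53/4, 14/3], [14/3, 25/9]]
first-kind symbols [ij,l] = (1/2)(d_i g_jl + d_j g_il - d_l g_ij): [pp,p] = E_p/2 = -64/9, [pp,q] = F_p - E_q/2 = 56/3, [pq,p] = E_q/2 = 0, [pq,q] = G_p/2 = 0, [qq,p] = F_q - G_p/2 = 20/3, [qq,q] = G_q/2 = -35/2
Gamma^p_ij = (G*[ij,p] - F*[ij,q])/(EG - F^2), Gamma^q_ij = (E*[ij,q] - F*[ij,p])/(EG - F^2)
Gamma_ppp = -256/541, Gamma_ppq = 0, Gamma_pqq = 240/541, Gamma_qpp = 672/541, Gamma_qpq = 0, Gamma_qqq = -630/541
X = (-7/8, 5/2), Y = (2/3, 1/12) at the point


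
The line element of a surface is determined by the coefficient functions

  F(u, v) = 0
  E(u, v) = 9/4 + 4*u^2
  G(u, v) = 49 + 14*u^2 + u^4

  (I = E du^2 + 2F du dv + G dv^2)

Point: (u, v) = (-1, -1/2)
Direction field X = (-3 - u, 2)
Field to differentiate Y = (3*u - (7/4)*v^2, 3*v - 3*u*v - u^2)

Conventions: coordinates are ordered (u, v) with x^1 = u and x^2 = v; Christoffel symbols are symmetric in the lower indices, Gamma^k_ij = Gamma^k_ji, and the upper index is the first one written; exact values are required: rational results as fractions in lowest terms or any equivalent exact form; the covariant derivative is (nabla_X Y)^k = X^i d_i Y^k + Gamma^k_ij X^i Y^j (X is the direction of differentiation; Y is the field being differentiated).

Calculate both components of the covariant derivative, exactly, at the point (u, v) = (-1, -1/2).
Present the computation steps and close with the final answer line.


E = 25/4, F = 0, G = 64 at the point
E_u = -8, E_v = 0, F_u = 0, F_v = 0, G_u = -32, G_v = 0
EG - F^2 = 400;  g^inv = (1/400) * [[64, 0], [0, 25/4]]
first-kind symbols [ij,l] = (1/2)(d_i g_jl + d_j g_il - d_l g_ij): [uu,u] = E_u/2 = -4, [uu,v] = F_u - E_v/2 = 0, [uv,u] = E_v/2 = 0, [uv,v] = G_u/2 = -16, [vv,u] = F_v - G_u/2 = 16, [vv,v] = G_v/2 = 0
Gamma^u_ij = (G*[ij,u] - F*[ij,v])/(EG - F^2), Gamma^v_ij = (E*[ij,v] - F*[ij,u])/(EG - F^2)
Gamma_uuu = -16/25, Gamma_uuv = 0, Gamma_uvv = 64/25, Gamma_vuu = 0, Gamma_vuv = -1/4, Gamma_vvv = 0
X = (-2, 2), Y = (-55/16, -4) at the point

Answer: (nabla_X Y)^u = -1369/50, (nabla_X Y)^v = 151/32


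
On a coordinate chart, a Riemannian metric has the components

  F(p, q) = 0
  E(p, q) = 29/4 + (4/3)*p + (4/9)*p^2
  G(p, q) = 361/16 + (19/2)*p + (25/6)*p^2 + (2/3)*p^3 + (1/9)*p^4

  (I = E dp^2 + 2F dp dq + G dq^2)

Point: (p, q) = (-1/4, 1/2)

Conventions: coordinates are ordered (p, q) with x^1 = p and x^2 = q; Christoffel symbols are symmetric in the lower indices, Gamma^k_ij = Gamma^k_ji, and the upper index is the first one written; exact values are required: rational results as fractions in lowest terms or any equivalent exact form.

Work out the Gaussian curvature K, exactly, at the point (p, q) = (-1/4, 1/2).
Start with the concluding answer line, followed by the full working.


Answer: K = -2592/135625

E = 125/18, F = 0, G = 47089/2304, EG - F^2 = 5886125/41472 at the point
E_p = 10/9, E_q = 0, F_p = 0, F_q = 0, G_p = 1085/144, G_q = 0
E_qq = 0, F_pq = 0, G_pp = 89/12
Brioschi: K = (det M1 - det M2) / (EG - F^2)^2 with the standard first/second-derivative matrices M1, M2.
M1 = [[-E_qq/2 + F_pq - G_pp/2, E_p/2, F_p - E_q/2], [F_q - G_p/2, E, F], [G_q/2, F, G]] = [[-89/24, 5/9, 0], [-1085/288, 125/18, 0], [0, 0, 47089/2304]]; det M1 = -2887732925/5971968
M2 = [[0, E_q/2, G_p/2], [E_q/2, E, F], [G_p/2, F, G]] = [[0, 0, 1085/288], [0, 125/18, 0], [1085/288, 0, 47089/2304]]; det M2 = -147153125/1492992
det M1 - det M2 = -255457825/663552; K = -255457825/663552 / (5886125/41472)^2 = -2592/135625


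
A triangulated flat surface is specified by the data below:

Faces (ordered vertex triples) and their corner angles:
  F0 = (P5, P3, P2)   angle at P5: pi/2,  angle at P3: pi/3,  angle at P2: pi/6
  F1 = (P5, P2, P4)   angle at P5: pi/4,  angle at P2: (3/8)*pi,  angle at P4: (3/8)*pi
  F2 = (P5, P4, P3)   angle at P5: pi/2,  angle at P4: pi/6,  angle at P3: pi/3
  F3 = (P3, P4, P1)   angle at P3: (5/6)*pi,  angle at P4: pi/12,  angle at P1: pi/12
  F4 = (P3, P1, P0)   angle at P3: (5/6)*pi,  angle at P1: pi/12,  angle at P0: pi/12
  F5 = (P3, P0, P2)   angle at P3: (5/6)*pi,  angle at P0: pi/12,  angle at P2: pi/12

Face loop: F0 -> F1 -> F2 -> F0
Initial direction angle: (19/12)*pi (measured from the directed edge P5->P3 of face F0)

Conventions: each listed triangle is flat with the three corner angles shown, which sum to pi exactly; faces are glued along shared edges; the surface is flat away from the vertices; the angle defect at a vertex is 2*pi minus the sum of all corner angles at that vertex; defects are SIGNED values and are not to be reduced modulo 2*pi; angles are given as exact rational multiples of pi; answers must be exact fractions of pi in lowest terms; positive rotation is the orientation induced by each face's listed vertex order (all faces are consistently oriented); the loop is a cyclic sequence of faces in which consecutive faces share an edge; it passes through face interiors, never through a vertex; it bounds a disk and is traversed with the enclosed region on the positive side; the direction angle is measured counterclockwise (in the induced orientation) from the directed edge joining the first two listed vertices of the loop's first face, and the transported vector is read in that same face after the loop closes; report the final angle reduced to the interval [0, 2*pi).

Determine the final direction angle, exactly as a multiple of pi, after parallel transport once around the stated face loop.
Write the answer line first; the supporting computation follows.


Answer: final direction angle = pi/3

enclosed vertex P5: corner angles sum to (5/4)*pi, defect = 2*pi - (5/4)*pi = (3/4)*pi
summing the enclosed defects onto the initial angle, mod 2*pi in the induced orientation:
final angle = (19/12)*pi + (3/4)*pi = pi/3 (mod 2*pi)


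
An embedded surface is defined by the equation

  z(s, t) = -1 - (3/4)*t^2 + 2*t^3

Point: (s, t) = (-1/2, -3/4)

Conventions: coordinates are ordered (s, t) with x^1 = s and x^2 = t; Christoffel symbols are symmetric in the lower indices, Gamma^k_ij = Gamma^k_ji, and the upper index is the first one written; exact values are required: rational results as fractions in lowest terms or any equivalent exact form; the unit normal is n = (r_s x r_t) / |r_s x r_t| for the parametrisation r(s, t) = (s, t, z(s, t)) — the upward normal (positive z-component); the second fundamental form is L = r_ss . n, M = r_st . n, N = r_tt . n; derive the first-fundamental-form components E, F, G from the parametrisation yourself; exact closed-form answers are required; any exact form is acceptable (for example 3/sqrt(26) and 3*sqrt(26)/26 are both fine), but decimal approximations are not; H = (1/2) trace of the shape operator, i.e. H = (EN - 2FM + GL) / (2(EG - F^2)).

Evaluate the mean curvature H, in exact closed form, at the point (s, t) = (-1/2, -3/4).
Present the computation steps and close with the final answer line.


z_s = 0, z_t = 9/2, z_ss = 0, z_st = 0, z_tt = -21/2
E = 1, F = 0, G = 85/4; answer radicand W^2 = 85/4
unnormalised second-form numerators: l = 0, m = 0, n = -21/2; L = l/sqrt(85/4), and similarly M = m/sqrt(W^2), N = n/sqrt(W^2)
H = (E*n - 2*F*m + G*l) / (2*(EG - F^2)*sqrt(W^2)); E*n - 2*F*m + G*l = -21/2, EG - F^2 = 85/4, so H = (-21/85)/sqrt(85/4)

Answer: H = -42*sqrt(85)/7225


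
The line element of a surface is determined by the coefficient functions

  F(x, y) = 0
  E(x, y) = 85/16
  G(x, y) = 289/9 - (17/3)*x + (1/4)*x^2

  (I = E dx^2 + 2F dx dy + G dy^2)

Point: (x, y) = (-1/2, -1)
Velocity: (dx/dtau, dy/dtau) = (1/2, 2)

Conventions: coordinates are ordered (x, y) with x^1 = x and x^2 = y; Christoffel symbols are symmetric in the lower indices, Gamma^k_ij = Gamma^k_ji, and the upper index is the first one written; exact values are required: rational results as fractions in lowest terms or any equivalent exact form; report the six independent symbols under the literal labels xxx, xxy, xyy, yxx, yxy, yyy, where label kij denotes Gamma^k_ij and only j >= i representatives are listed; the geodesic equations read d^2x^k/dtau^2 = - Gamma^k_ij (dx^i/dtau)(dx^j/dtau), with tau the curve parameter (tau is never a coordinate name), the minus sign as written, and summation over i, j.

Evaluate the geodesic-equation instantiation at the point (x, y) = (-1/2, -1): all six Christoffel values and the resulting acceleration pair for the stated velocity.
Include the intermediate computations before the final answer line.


E = 85/16, F = 0, G = 5041/144 at the point
E_x = 0, E_y = 0, F_x = 0, F_y = 0, G_x = -71/12, G_y = 0
EG - F^2 = 428485/2304;  g^inv = (2304/428485) * [[5041/144, 0], [0, 85/16]]
first-kind symbols [ij,l] = (1/2)(d_i g_jl + d_j g_il - d_l g_ij): [xx,x] = E_x/2 = 0, [xx,y] = F_x - E_y/2 = 0, [xy,x] = E_y/2 = 0, [xy,y] = G_x/2 = -71/24, [yy,x] = F_y - G_x/2 = 71/24, [yy,y] = G_y/2 = 0
Gamma^x_ij = (G*[ij,x] - F*[ij,y])/(EG - F^2), Gamma^y_ij = (E*[ij,y] - F*[ij,x])/(EG - F^2)
Gamma_xxx = 0, Gamma_xxy = 0, Gamma_xyy = 142/255, Gamma_yxx = 0, Gamma_yxy = -6/71, Gamma_yyy = 0
d^2x/dtau^2 = -(Gamma_xxx*(1/2)^2 + 2*Gamma_xxy*(1/2)*(2) + Gamma_xyy*(2)^2) = -568/255
d^2y/dtau^2 = -(Gamma_yxx*(1/2)^2 + 2*Gamma_yxy*(1/2)*(2) + Gamma_yyy*(2)^2) = 12/71

Answer: Gamma_xxx = 0, Gamma_xxy = 0, Gamma_xyy = 142/255, Gamma_yxx = 0, Gamma_yxy = -6/71, Gamma_yyy = 0; accelerations (d^2x/dtau^2, d^2y/dtau^2) = (-568/255, 12/71)


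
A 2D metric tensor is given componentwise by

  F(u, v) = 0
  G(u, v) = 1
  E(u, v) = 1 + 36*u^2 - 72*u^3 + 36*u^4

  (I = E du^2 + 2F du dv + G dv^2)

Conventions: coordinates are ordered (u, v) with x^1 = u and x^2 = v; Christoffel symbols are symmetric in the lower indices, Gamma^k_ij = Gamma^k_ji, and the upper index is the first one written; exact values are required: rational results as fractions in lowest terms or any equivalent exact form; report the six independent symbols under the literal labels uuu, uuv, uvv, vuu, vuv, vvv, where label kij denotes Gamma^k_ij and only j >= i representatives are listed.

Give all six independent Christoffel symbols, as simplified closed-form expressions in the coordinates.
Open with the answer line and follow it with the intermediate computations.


Answer: Gamma_uuu = (72*u^3 - 108*u^2 + 36*u)/(36*u^4 - 72*u^3 + 36*u^2 + 1), Gamma_uuv = 0, Gamma_uvv = 0, Gamma_vuu = 0, Gamma_vuv = 0, Gamma_vvv = 0

E = 1 + 36*u^2 - 72*u^3 + 36*u^4; F = 0; G = 1
Gamma^k_ij = (1/2) g^{kl} (d_i g_jl + d_j g_il - d_l g_ij), with g^inv = (1/(EG-F^2)) [[G, -F], [-F, E]]
first partials: E_u = 72*u - 216*u^2 + 144*u^3, E_v = 0, F_u = 0, F_v = 0, G_u = 0, G_v = 0
D = EG - F^2 = 1 + 36*u^2 - 72*u^3 + 36*u^4
expanded: Gamma^u_uu = (G E_u - 2F F_u + F E_v)/(2D), Gamma^u_uv = (G E_v - F G_u)/(2D), Gamma^u_vv = (2G F_v - G G_u - F G_v)/(2D), Gamma^v_uu = (2E F_u - E E_v - F E_u)/(2D), Gamma^v_uv = (E G_u - F E_v)/(2D), Gamma^v_vv = (E G_v - 2F F_v + F G_u)/(2D); substitute and cancel common factors


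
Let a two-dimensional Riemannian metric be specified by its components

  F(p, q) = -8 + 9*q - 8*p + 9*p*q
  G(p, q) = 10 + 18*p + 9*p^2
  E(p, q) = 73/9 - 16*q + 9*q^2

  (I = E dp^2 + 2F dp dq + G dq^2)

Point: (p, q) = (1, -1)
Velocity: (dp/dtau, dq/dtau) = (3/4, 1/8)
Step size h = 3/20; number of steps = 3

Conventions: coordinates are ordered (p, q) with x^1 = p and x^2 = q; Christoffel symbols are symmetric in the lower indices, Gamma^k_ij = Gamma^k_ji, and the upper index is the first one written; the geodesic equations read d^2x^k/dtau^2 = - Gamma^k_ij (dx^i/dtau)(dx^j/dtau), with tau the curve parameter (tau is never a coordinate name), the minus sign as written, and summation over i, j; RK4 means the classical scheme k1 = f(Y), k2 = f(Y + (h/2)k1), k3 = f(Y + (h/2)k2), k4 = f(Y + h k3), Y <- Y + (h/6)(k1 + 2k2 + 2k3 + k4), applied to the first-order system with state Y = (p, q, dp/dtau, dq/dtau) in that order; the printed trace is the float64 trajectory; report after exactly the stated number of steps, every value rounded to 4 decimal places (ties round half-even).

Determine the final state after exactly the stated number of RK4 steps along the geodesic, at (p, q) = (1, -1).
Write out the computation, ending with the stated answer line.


f(Y) = (dp/dtau, dq/dtau, -Gamma^p_ij Y'^i Y'^j, -Gamma^q_ij Y'^i Y'^j) with the Gammas evaluated at the stage position; h = 0.150000; intermediate values shown to 6 dp
step 0: p = 1.0000, q = -1.0000, dp/dtau = 0.7500, dq/dtau = 0.1250
step 1:
  k1: at (p, q) = (1.000000, -1.000000), (dp/dtau, dq/dtau) = (0.750000, 0.125000); Gamma_ppp = 0.000000, Gamma_ppq = -0.245981, Gamma_pqq = 0.000000, Gamma_qpp = 0.000000, Gamma_qpq = 0.260450, Gamma_qqq = 0.000000; k1 = (0.750000, 0.125000, 0.046121, -0.048834)
  k2: at (p, q) = (1.056250, -0.990625), (dp/dtau, dq/dtau) = (0.753459, 0.121337); Gamma_ppp = 0.000000, Gamma_ppq = -0.238764, Gamma_pqq = 0.000000, Gamma_qpp = 0.000000, Gamma_qpq = 0.261216, Gamma_qqq = 0.000000; k2 = (0.753459, 0.121337, 0.043657, -0.047762)
  k3: at (p, q) = (1.056509, -0.990900), (dp/dtau, dq/dtau) = (0.753274, 0.121418); Gamma_ppp = 0.000000, Gamma_ppq = -0.238735, Gamma_pqq = 0.000000, Gamma_qpp = 0.000000, Gamma_qpq = 0.261179, Gamma_qqq = 0.000000; k3 = (0.753274, 0.121418, 0.043670, -0.047775)
  k4: at (p, q) = (1.112991, -0.981787), (dp/dtau, dq/dtau) = (0.756550, 0.117834); Gamma_ppp = 0.000000, Gamma_ppq = -0.231655, Gamma_pqq = 0.000000, Gamma_qpp = 0.000000, Gamma_qpq = 0.261662, Gamma_qqq = 0.000000; k4 = (0.756550, 0.117834, 0.041303, -0.046653)
  Y <- Y + (h/6)(k1 + 2k2 + 2k3 + k4): p = 1.1130, q = -0.9818, dp/dtau = 0.7566, dq/dtau = 0.1178
step 2:
  k1: at (p, q) = (1.113000, -0.981791), (dp/dtau, dq/dtau) = (0.756552, 0.117836); Gamma_ppp = 0.000000, Gamma_ppq = -0.231654, Gamma_pqq = 0.000000, Gamma_qpp = 0.000000, Gamma_qpq = 0.261661, Gamma_qqq = 0.000000; k1 = (0.756552, 0.117836, 0.041303, -0.046654)
  k2: at (p, q) = (1.169742, -0.972954), (dp/dtau, dq/dtau) = (0.759650, 0.114337); Gamma_ppp = 0.000000, Gamma_ppq = -0.224715, Gamma_pqq = 0.000000, Gamma_qpp = 0.000000, Gamma_qpq = 0.261877, Gamma_qqq = 0.000000; k2 = (0.759650, 0.114337, 0.039036, -0.045491)
  k3: at (p, q) = (1.169974, -0.973216), (dp/dtau, dq/dtau) = (0.759480, 0.114424); Gamma_ppp = 0.000000, Gamma_ppq = -0.224693, Gamma_pqq = 0.000000, Gamma_qpp = 0.000000, Gamma_qpq = 0.261842, Gamma_qqq = 0.000000; k3 = (0.759480, 0.114424, 0.039053, -0.045510)
  k4: at (p, q) = (1.226922, -0.964628), (dp/dtau, dq/dtau) = (0.762410, 0.111010); Gamma_ppp = 0.000000, Gamma_ppq = -0.217912, Gamma_pqq = 0.000000, Gamma_qpp = 0.000000, Gamma_qpq = 0.261812, Gamma_qqq = 0.000000; k4 = (0.762410, 0.111010, 0.036886, -0.044317)
  Y <- Y + (h/6)(k1 + 2k2 + 2k3 + k4): p = 1.2269, q = -0.9646, dp/dtau = 0.7624, dq/dtau = 0.1110
step 3:
  k1: at (p, q) = (1.226931, -0.964632), (dp/dtau, dq/dtau) = (0.762411, 0.111012); Gamma_ppp = 0.000000, Gamma_ppq = -0.217911, Gamma_pqq = 0.000000, Gamma_qpp = 0.000000, Gamma_qpq = 0.261811, Gamma_qqq = 0.000000; k1 = (0.762411, 0.111012, 0.036886, -0.044318)
  k2: at (p, q) = (1.284112, -0.956306), (dp/dtau, dq/dtau) = (0.765178, 0.107688); Gamma_ppp = 0.000000, Gamma_ppq = -0.211289, Gamma_pqq = 0.000000, Gamma_qpp = 0.000000, Gamma_qpq = 0.261549, Gamma_qqq = 0.000000; k2 = (0.765178, 0.107688, 0.034821, -0.043103)
  k3: at (p, q) = (1.284319, -0.956556), (dp/dtau, dq/dtau) = (0.765023, 0.107779); Gamma_ppp = 0.000000, Gamma_ppq = -0.211273, Gamma_pqq = 0.000000, Gamma_qpp = 0.000000, Gamma_qpq = 0.261517, Gamma_qqq = 0.000000; k3 = (0.765023, 0.107779, 0.034840, -0.043126)
  k4: at (p, q) = (1.341684, -0.948465), (dp/dtau, dq/dtau) = (0.767637, 0.104543); Gamma_ppp = 0.000000, Gamma_ppq = -0.204823, Gamma_pqq = 0.000000, Gamma_qpp = 0.000000, Gamma_qpq = 0.261044, Gamma_qqq = 0.000000; k4 = (0.767637, 0.104543, 0.032874, -0.041898)
  Y <- Y + (h/6)(k1 + 2k2 + 2k3 + k4): p = 1.3417, q = -0.9485, dp/dtau = 0.7676, dq/dtau = 0.1045

Answer: p = 1.3417, q = -0.9485, dp/dtau = 0.7676, dq/dtau = 0.1045


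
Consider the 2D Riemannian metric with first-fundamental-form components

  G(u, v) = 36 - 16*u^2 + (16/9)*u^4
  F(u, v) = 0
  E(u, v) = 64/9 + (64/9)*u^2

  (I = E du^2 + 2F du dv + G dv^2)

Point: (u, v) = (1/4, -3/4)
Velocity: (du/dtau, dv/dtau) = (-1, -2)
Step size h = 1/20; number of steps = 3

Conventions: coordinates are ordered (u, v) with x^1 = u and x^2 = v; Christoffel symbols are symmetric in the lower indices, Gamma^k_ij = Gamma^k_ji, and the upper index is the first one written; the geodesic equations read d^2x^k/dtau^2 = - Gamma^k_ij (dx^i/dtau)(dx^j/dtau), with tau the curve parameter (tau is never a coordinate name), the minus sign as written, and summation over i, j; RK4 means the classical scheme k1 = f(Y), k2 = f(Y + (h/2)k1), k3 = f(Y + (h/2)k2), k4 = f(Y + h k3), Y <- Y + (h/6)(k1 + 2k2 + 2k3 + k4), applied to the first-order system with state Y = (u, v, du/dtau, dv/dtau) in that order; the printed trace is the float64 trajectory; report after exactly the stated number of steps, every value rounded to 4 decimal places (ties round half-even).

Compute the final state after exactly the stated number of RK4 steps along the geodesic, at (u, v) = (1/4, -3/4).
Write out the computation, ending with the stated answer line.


f(Y) = (du/dtau, dv/dtau, -Gamma^u_ij Y'^i Y'^j, -Gamma^v_ij Y'^i Y'^j) with the Gammas evaluated at the stage position; h = 0.050000; intermediate values shown to 6 dp
step 0: u = 0.2500, v = -0.7500, du/dtau = -1.0000, dv/dtau = -2.0000
step 1:
  k1: at (u, v) = (0.250000, -0.750000), (du/dtau, dv/dtau) = (-1.000000, -2.000000); Gamma_uuu = 0.235294, Gamma_uuv = 0.000000, Gamma_uvv = 0.522059, Gamma_vuu = 0.000000, Gamma_vuv = -0.112676, Gamma_vvv = 0.000000; k1 = (-1.000000, -2.000000, -2.323529, 0.450704)
  k2: at (u, v) = (0.225000, -0.800000), (du/dtau, dv/dtau) = (-1.058088, -1.988732); Gamma_uuu = 0.214158, Gamma_uuv = 0.000000, Gamma_uvv = 0.476435, Gamma_vuu = 0.000000, Gamma_vuv = -0.101138, Gamma_vvv = 0.000000; k2 = (-1.058088, -1.988732, -2.124089, 0.425639)
  k3: at (u, v) = (0.223548, -0.799718), (du/dtau, dv/dtau) = (-1.053102, -1.989359); Gamma_uuu = 0.212908, Gamma_uuv = 0.000000, Gamma_uvv = 0.473723, Gamma_vuu = 0.000000, Gamma_vuv = -0.100470, Gamma_vvv = 0.000000; k3 = (-1.053102, -1.989359, -2.110903, 0.420970)
  k4: at (u, v) = (0.197345, -0.849468), (du/dtau, dv/dtau) = (-1.105545, -1.978951); Gamma_uuu = 0.189947, Gamma_uuv = 0.000000, Gamma_uvv = 0.423683, Gamma_vuu = 0.000000, Gamma_vuv = -0.088475, Gamma_vvv = 0.000000; k4 = (-1.105545, -1.978951, -1.891407, 0.387133)
  Y <- Y + (h/6)(k1 + 2k2 + 2k3 + k4): u = 0.1973, v = -0.8495, du/dtau = -1.1057, dv/dtau = -1.9789
step 2:
  k1: at (u, v) = (0.197267, -0.849459), (du/dtau, dv/dtau) = (-1.105708, -1.978908); Gamma_uuu = 0.189878, Gamma_uuv = 0.000000, Gamma_uvv = 0.423532, Gamma_vuu = 0.000000, Gamma_vuv = -0.088439, Gamma_vvv = 0.000000; k1 = (-1.105708, -1.978908, -1.890725, 0.387026)
  k2: at (u, v) = (0.169625, -0.898932), (du/dtau, dv/dtau) = (-1.152976, -1.969232); Gamma_uuu = 0.164881, Gamma_uuv = 0.000000, Gamma_uvv = 0.368609, Gamma_vuu = 0.000000, Gamma_vuv = -0.075874, Gamma_vvv = 0.000000; k2 = (-1.152976, -1.969232, -1.648605, 0.344540)
  k3: at (u, v) = (0.168443, -0.898690), (du/dtau, dv/dtau) = (-1.146923, -1.970294); Gamma_uuu = 0.163796, Gamma_uuv = 0.000000, Gamma_uvv = 0.366216, Gamma_vuu = 0.000000, Gamma_vuv = -0.075339, Gamma_vvv = 0.000000; k3 = (-1.146923, -1.970294, -1.637135, 0.340496)
  k4: at (u, v) = (0.139921, -0.947974), (du/dtau, dv/dtau) = (-1.187564, -1.961883); Gamma_uuu = 0.137234, Gamma_uuv = 0.000000, Gamma_uvv = 0.307434, Gamma_vuu = 0.000000, Gamma_vuv = -0.062459, Gamma_vvv = 0.000000; k4 = (-1.187564, -1.961883, -1.376852, 0.291041)
  Y <- Y + (h/6)(k1 + 2k2 + 2k3 + k4): u = 0.1398, v = -0.9480, du/dtau = -1.1877, dv/dtau = -1.9618
step 3:
  k1: at (u, v) = (0.139825, -0.947958), (du/dtau, dv/dtau) = (-1.187700, -1.961840); Gamma_uuu = 0.137144, Gamma_uuv = 0.000000, Gamma_uvv = 0.307233, Gamma_vuu = 0.000000, Gamma_vuv = -0.062416, Gamma_vvv = 0.000000; k1 = (-1.187700, -1.961840, -1.375942, 0.290866)
  k2: at (u, v) = (0.110133, -0.997004), (du/dtau, dv/dtau) = (-1.222098, -1.954568); Gamma_uuu = 0.108813, Gamma_uuv = 0.000000, Gamma_uvv = 0.244169, Gamma_vuu = 0.000000, Gamma_vuv = -0.049080, Gamma_vvv = 0.000000; k2 = (-1.222098, -1.954568, -1.095322, 0.234473)
  k3: at (u, v) = (0.109273, -0.996822), (du/dtau, dv/dtau) = (-1.215083, -1.955978); Gamma_uuu = 0.107983, Gamma_uuv = 0.000000, Gamma_uvv = 0.242318, Gamma_vuu = 0.000000, Gamma_vuv = -0.048695, Gamma_vvv = 0.000000; k3 = (-1.215083, -1.955978, -1.086500, 0.231463)
  k4: at (u, v) = (0.079071, -1.045757), (du/dtau, dv/dtau) = (-1.242025, -1.950267); Gamma_uuu = 0.078580, Gamma_uuv = 0.000000, Gamma_uvv = 0.176558, Gamma_vuu = 0.000000, Gamma_vuv = -0.035192, Gamma_vvv = 0.000000; k4 = (-1.242025, -1.950267, -0.792766, 0.170487)
  Y <- Y + (h/6)(k1 + 2k2 + 2k3 + k4): u = 0.0790, v = -1.0457, du/dtau = -1.2421, dv/dtau = -1.9502

Answer: u = 0.0790, v = -1.0457, du/dtau = -1.2421, dv/dtau = -1.9502


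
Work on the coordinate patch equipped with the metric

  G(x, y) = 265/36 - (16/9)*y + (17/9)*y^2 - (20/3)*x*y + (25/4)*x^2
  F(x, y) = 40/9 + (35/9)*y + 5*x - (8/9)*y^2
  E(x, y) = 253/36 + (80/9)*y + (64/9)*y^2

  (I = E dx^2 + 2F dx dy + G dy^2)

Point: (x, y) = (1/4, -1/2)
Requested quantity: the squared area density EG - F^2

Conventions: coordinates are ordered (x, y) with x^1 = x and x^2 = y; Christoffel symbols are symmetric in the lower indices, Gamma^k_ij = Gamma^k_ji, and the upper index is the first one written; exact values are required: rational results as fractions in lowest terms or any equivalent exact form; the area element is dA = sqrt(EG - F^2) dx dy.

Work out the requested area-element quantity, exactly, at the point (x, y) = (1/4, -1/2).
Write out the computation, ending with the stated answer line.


E = 157/36, F = 127/36, G = 5729/576; EG - F^2 = 641389/20736

Answer: EG - F^2 = 641389/20736


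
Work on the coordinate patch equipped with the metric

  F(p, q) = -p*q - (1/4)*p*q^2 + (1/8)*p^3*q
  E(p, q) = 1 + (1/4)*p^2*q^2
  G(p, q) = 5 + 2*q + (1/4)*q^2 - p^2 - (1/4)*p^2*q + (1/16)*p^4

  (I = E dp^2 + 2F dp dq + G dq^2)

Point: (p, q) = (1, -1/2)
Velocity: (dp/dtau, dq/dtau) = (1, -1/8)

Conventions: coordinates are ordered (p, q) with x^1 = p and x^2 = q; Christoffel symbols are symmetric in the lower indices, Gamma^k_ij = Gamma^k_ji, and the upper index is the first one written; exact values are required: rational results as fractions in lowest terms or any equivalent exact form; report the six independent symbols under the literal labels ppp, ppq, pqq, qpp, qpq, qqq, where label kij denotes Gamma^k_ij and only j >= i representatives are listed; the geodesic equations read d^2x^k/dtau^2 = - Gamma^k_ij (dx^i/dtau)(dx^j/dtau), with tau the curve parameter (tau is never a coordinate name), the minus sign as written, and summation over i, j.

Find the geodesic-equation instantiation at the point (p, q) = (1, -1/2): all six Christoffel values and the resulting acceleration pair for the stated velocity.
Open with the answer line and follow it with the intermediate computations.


Answer: Gamma_ppp = 1/53, Gamma_ppq = -2/53, Gamma_pqq = 2/53, Gamma_qpp = 6/53, Gamma_qpq = -12/53, Gamma_qqq = 12/53; accelerations (d^2p/dtau^2, d^2q/dtau^2) = (-49/1696, -147/848)

E = 17/16, F = 3/8, G = 13/4 at the point
E_p = 1/8, E_q = -1/4, F_p = 1/4, F_q = -5/8, G_p = -3/2, G_q = 3/2
EG - F^2 = 53/16;  g^inv = (16/53) * [[13/4, -3/8], [-3/8, 17/16]]
first-kind symbols [ij,l] = (1/2)(d_i g_jl + d_j g_il - d_l g_ij): [pp,p] = E_p/2 = 1/16, [pp,q] = F_p - E_q/2 = 3/8, [pq,p] = E_q/2 = -1/8, [pq,q] = G_p/2 = -3/4, [qq,p] = F_q - G_p/2 = 1/8, [qq,q] = G_q/2 = 3/4
Gamma^p_ij = (G*[ij,p] - F*[ij,q])/(EG - F^2), Gamma^q_ij = (E*[ij,q] - F*[ij,p])/(EG - F^2)
Gamma_ppp = 1/53, Gamma_ppq = -2/53, Gamma_pqq = 2/53, Gamma_qpp = 6/53, Gamma_qpq = -12/53, Gamma_qqq = 12/53
d^2p/dtau^2 = -(Gamma_ppp*(1)^2 + 2*Gamma_ppq*(1)*(-1/8) + Gamma_pqq*(-1/8)^2) = -49/1696
d^2q/dtau^2 = -(Gamma_qpp*(1)^2 + 2*Gamma_qpq*(1)*(-1/8) + Gamma_qqq*(-1/8)^2) = -147/848


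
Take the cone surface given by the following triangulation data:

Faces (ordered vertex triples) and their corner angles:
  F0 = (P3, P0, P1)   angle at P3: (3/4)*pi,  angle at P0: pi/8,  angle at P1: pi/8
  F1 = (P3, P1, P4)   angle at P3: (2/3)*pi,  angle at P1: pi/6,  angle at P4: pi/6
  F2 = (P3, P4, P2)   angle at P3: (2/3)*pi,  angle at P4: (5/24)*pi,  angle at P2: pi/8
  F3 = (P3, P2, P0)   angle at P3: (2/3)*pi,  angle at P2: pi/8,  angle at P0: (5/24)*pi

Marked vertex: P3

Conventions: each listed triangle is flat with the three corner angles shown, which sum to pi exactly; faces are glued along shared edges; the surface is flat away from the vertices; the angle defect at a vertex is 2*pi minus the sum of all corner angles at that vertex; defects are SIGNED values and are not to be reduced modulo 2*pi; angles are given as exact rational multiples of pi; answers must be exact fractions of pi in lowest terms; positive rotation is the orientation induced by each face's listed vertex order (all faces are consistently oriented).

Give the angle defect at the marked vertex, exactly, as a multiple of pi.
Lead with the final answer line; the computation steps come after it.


Answer: defect(P3) = (-3/4)*pi

Sum of corner angles at P3: (11/4)*pi
defect = 2*pi - (11/4)*pi


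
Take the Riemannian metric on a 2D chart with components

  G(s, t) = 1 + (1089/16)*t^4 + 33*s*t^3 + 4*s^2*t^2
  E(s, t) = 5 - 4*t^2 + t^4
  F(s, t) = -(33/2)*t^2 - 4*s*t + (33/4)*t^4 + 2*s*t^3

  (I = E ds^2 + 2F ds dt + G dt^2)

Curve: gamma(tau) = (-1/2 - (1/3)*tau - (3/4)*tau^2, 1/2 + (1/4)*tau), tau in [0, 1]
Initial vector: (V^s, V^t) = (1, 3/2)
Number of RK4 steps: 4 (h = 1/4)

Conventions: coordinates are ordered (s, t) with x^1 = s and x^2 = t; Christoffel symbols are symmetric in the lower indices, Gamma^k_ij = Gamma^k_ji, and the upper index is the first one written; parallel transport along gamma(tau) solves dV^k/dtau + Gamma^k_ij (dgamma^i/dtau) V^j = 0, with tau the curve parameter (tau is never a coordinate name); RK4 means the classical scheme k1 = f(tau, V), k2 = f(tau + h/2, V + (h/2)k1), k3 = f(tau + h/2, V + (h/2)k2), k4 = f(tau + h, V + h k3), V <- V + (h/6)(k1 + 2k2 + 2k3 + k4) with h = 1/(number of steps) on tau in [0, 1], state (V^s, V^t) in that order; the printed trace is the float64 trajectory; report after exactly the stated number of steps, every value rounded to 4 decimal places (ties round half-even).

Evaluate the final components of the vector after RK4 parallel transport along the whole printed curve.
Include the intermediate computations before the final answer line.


gamma'(tau) = (-1/3 - (3/2)*tau, 1/4); f(tau, V)^k = -Gamma^k_ij(gamma(tau)) gamma'^i(tau) V^j; h = 1/4; intermediate values shown to 6 dp
curve data and Christoffel symbols at the stage parameters:
  tau = 0.000000: gamma = (-0.500000, 0.500000), gamma' = (-0.333333, 0.250000); Gamma_sss = 0.000000, Gamma_sst = -0.269069, Gamma_stt = -1.950751, Gamma_tss = 0.000000, Gamma_tst = 0.240240, Gamma_ttt = 1.741742
  tau = 0.125000: gamma = (-0.553385, 0.531250), gamma' = (-0.520833, 0.250000); Gamma_sss = 0.000000, Gamma_sst = -0.261491, Gamma_stt = -1.884913, Gamma_tss = 0.000000, Gamma_tst = 0.264935, Gamma_ttt = 1.909737
  tau = 0.250000: gamma = (-0.630208, 0.562500), gamma' = (-0.708333, 0.250000); Gamma_sss = 0.000000, Gamma_sst = -0.254245, Gamma_stt = -1.812671, Gamma_tss = 0.000000, Gamma_tst = 0.287131, Gamma_ttt = 2.047140
  tau = 0.375000: gamma = (-0.730469, 0.593750), gamma' = (-0.895833, 0.250000); Gamma_sss = 0.000000, Gamma_sst = -0.248273, Gamma_stt = -1.742811, Gamma_tss = 0.000000, Gamma_tst = 0.307582, Gamma_ttt = 2.159144
  tau = 0.500000: gamma = (-0.854167, 0.625000), gamma' = (-1.083333, 0.250000); Gamma_sss = 0.000000, Gamma_sst = -0.244322, Gamma_stt = -1.681749, Gamma_tss = 0.000000, Gamma_tst = 0.327146, Gamma_ttt = 2.251856
  tau = 0.625000: gamma = (-1.001302, 0.656250), gamma' = (-1.270833, 0.250000); Gamma_sss = 0.000000, Gamma_sst = -0.243041, Gamma_stt = -1.634261, Gamma_tss = 0.000000, Gamma_tst = 0.346716, Gamma_ttt = 2.331390
  tau = 0.750000: gamma = (-1.171875, 0.687500), gamma' = (-1.458333, 0.250000); Gamma_sss = 0.000000, Gamma_sst = -0.245106, Gamma_stt = -1.604331, Gamma_tss = 0.000000, Gamma_tst = 0.367189, Gamma_ttt = 2.403419
  tau = 0.875000: gamma = (-1.365885, 0.718750), gamma' = (-1.645833, 0.250000); Gamma_sss = 0.000000, Gamma_sst = -0.251354, Gamma_stt = -1.596008, Gamma_tss = 0.000000, Gamma_tst = 0.389469, Gamma_ttt = 2.472990
  tau = 1.000000: gamma = (-1.583333, 0.750000), gamma' = (-1.833333, 0.250000); Gamma_sss = 0.000000, Gamma_sst = -0.262975, Gamma_stt = -1.614371, Gamma_tss = 0.000000, Gamma_tst = 0.414471, Gamma_ttt = 2.544390
step 0: V^s = 1.0000, V^t = 1.5000
step 1: k1 = (0.664264, -0.593093), k2 = (0.548515, -0.555739), k3 = (0.549133, -0.556366), k4 = (0.443921, -0.501342); V <- V + (h/6)(k1 + 2k2 + 2k3 + k4): V^s = 1.1376, V^t = 1.3617
step 2: k1 = (0.444166, -0.501619), k2 = (0.351128, -0.435007), k3 = (0.352182, -0.436313), k4 = (0.269972, -0.361491); V <- V + (h/6)(k1 + 2k2 + 2k3 + k4): V^s = 1.2260, V^t = 1.2532
step 3: k1 = (0.270070, -0.361623), k2 = (0.196976, -0.281001), k3 = (0.197426, -0.281642), k4 = (0.129760, -0.194392); V <- V + (h/6)(k1 + 2k2 + 2k3 + k4): V^s = 1.2755, V^t = 1.1831
step 4: k1 = (0.129786, -0.194431), k2 = (0.064155, -0.099408), k3 = (0.063465, -0.098339), k4 = (-0.006073, 0.009572); V <- V + (h/6)(k1 + 2k2 + 2k3 + k4): V^s = 1.2913, V^t = 1.1589

Answer: V^s = 1.2913, V^t = 1.1589
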